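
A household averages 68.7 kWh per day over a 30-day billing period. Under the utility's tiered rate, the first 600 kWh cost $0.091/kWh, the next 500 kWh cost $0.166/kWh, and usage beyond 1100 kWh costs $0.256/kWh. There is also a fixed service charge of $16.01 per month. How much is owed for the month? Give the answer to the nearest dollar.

Usage = 68.7 kWh/day × 30 days = 2061 kWh
First 600 kWh × $0.091 = $54.60
Next 500 kWh × $0.166 = $83.00
Remaining 961 kWh × $0.256 = $246.02
Energy charge = $383.62; + service $16.01 = $399.63 ≈ $400

$400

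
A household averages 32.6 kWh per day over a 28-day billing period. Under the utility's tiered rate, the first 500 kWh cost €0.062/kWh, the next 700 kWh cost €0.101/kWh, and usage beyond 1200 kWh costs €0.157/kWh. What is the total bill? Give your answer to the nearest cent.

€72.69

Usage = 32.6 kWh/day × 28 days = 912.8 kWh
First 500 kWh × €0.062 = €31.00
Next 412.8 kWh × €0.101 = €41.69
Remaining tier: 0 kWh (not reached)
Total = €72.69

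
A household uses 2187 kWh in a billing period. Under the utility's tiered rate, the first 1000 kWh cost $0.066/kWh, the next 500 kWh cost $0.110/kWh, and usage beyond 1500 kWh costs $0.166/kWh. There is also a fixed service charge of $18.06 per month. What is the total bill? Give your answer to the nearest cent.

First 1000 kWh × $0.066 = $66.00
Next 500 kWh × $0.110 = $55.00
Remaining 687 kWh × $0.166 = $114.04
Energy charge = $235.04; + service $18.06 = $253.10

$253.10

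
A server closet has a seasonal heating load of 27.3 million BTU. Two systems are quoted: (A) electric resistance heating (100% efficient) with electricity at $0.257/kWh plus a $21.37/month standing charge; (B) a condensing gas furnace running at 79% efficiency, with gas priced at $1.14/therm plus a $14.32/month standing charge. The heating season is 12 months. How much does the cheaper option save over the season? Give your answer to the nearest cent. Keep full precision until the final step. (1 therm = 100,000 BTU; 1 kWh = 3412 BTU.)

Heat load = 27.3 × 10⁶ BTU = 27,300,000 BTU
Gas: input = 27,300,000 / 0.790 = 34,556,962 BTU = 345.6 therm → 345.6 × $1.14 = $393.95; + 12 × $14.32 standing = $565.79
Electric: 27,300,000 BTU / 3412 = 8,001 kWh → × $0.257 = $2,056.30; + 12 × $21.37 standing = $2,312.74
Difference = |$565.79 − $2,312.74| = $1,746.95

$1746.95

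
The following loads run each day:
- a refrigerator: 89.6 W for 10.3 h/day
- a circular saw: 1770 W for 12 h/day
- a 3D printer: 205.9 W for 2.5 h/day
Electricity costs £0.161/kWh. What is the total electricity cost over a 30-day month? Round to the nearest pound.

refrigerator: 89.6 W × 10.3 h × 30 d = 27,686 Wh = 27.69 kWh
circular saw: 1770 W × 12 h × 30 d = 637,200 Wh = 637.2 kWh
3D printer: 205.9 W × 2.5 h × 30 d = 15,442 Wh = 15.44 kWh
Total energy = 27.69 + 637.2 + 15.44 = 680.3 kWh
Cost = 680.3 kWh × £0.161 = £109.53 ≈ £110

£110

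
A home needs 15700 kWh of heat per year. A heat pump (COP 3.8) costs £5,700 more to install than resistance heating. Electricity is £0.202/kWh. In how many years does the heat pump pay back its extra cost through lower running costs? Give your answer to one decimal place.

2.4 years

Resistance: 15700 kWh × £0.202 = £3,171.40/yr
Heat pump: 15700 / 3.8 = 4132 kWh in → × £0.202 = £834.58/yr
Annual savings = £2,336.82
Payback = £5,700 / £2,336.82 = 2.44 years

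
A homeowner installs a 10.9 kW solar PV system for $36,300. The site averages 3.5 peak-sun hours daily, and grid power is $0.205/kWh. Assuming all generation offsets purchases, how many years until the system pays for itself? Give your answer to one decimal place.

12.7 years

Daily generation = 10.9 kW × 3.5 h = 38.15 kWh
Annual generation = 38.15 × 365 = 13925 kWh
Annual savings = 13925 × $0.205 = $2,854.57
Payback = $36,300 / $2,854.57 = 12.7 years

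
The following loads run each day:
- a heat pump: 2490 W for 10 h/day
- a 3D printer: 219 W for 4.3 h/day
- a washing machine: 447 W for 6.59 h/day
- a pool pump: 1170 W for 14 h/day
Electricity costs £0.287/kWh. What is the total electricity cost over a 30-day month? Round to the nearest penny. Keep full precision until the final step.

£388.89

heat pump: 2490 W × 10 h × 30 d = 747,000 Wh = 747 kWh
3D printer: 219 W × 4.3 h × 30 d = 28,251 Wh = 28.25 kWh
washing machine: 447 W × 6.59 h × 30 d = 88,372 Wh = 88.37 kWh
pool pump: 1170 W × 14 h × 30 d = 491,400 Wh = 491.4 kWh
Total energy = 747 + 28.25 + 88.37 + 491.4 = 1,355 kWh
Cost = 1,355 kWh × £0.287 = £388.89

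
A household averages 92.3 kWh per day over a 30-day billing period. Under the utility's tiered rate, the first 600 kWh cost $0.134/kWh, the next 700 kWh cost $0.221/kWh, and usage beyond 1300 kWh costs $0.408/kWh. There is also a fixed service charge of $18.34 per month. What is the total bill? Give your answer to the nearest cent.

Usage = 92.3 kWh/day × 30 days = 2769 kWh
First 600 kWh × $0.134 = $80.40
Next 700 kWh × $0.221 = $154.70
Remaining 1469 kWh × $0.408 = $599.35
Energy charge = $834.45; + service $18.34 = $852.79

$852.79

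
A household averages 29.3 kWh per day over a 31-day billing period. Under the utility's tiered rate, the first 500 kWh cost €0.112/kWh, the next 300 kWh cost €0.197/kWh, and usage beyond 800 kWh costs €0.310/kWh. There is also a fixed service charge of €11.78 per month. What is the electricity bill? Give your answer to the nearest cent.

€160.45

Usage = 29.3 kWh/day × 31 days = 908.3 kWh
First 500 kWh × €0.112 = €56.00
Next 300 kWh × €0.197 = €59.10
Remaining 108.3 kWh × €0.310 = €33.57
Energy charge = €148.67; + service €11.78 = €160.45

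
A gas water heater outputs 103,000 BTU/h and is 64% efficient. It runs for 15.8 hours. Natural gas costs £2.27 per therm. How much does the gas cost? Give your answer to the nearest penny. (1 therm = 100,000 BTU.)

Heat delivered = 103,000 BTU/h × 15.8 h = 1,627,400 BTU
Gas input = 1,627,400 / 0.64 = 2,542,812 BTU
= 2,542,812 / 100,000 = 25.43 therm
Cost = 25.43 × £2.27/therm = £57.72

£57.72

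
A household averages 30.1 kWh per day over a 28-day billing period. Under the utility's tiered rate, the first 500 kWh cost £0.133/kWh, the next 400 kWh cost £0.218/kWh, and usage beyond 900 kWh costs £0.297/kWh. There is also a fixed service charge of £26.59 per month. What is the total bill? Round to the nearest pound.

Usage = 30.1 kWh/day × 28 days = 842.8 kWh
First 500 kWh × £0.133 = £66.50
Next 342.8 kWh × £0.218 = £74.73
Remaining tier: 0 kWh (not reached)
Energy charge = £141.23; + service £26.59 = £167.82 ≈ £168

£168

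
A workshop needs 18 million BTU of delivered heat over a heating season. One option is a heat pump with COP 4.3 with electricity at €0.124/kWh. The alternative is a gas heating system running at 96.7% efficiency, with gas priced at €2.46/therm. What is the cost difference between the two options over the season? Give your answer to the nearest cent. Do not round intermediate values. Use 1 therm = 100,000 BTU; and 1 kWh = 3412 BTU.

Heat load = 18 × 10⁶ BTU = 18,000,000 BTU
Gas: input = 18,000,000 / 0.967 = 18,614,271 BTU = 186.1 therm → 186.1 × €2.46 = €457.91
Heat pump: 18,000,000 BTU / 3412 = 5,275 kWh heat; / 4.3 = 1,227 kWh in → × €0.124 = €152.13
Difference = |€457.91 − €152.13| = €305.78

€305.78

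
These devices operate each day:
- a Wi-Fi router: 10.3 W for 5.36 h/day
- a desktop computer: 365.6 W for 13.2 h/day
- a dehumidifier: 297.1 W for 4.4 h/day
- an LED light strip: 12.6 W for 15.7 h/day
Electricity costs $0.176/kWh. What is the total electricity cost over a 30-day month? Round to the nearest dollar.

Wi-Fi router: 10.3 W × 5.36 h × 30 d = 1,656 Wh = 1.656 kWh
desktop computer: 365.6 W × 13.2 h × 30 d = 144,778 Wh = 144.8 kWh
dehumidifier: 297.1 W × 4.4 h × 30 d = 39,217 Wh = 39.22 kWh
LED light strip: 12.6 W × 15.7 h × 30 d = 5,935 Wh = 5.935 kWh
Total energy = 1.656 + 144.8 + 39.22 + 5.935 = 191.6 kWh
Cost = 191.6 kWh × $0.176 = $33.72 ≈ $34

$34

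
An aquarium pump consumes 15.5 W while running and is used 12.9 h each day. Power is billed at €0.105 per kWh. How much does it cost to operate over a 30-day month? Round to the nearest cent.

Energy = 15.5 W × 12.9 h/day × 30 days = 5,998 Wh = 5.998 kWh
Cost = 5.998 kWh × €0.105/kWh = €0.63

€0.63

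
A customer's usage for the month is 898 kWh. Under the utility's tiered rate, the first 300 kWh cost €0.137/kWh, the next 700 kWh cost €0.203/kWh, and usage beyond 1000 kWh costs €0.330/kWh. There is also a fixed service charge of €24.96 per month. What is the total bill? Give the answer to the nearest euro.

€187

First 300 kWh × €0.137 = €41.10
Next 598 kWh × €0.203 = €121.39
Remaining tier: 0 kWh (not reached)
Energy charge = €162.49; + service €24.96 = €187.45 ≈ €187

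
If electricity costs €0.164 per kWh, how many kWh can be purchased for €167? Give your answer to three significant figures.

€167 / €0.164 per kWh = 1,018 kWh

1020 kWh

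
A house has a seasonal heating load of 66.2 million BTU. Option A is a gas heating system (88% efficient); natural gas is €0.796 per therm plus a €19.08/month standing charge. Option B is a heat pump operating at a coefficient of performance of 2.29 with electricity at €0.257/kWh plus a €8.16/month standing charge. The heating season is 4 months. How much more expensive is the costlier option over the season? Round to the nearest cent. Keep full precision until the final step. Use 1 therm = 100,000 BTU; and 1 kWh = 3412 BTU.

Heat load = 66.2 × 10⁶ BTU = 66,200,000 BTU
Gas: input = 66,200,000 / 0.88 = 75,227,273 BTU = 752.3 therm → 752.3 × €0.796 = €598.81; + 4 × €19.08 standing = €675.13
Heat pump: 66,200,000 BTU / 3412 = 19,400 kWh heat; / 2.29 = 8,473 kWh in → × €0.257 = €2,177.44; + 4 × €8.16 standing = €2,210.08
Difference = |€675.13 − €2,210.08| = €1,534.95

€1534.95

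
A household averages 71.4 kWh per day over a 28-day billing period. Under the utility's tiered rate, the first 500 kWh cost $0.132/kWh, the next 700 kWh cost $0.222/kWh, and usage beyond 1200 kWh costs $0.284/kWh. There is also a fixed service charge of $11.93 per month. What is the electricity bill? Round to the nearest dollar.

$460

Usage = 71.4 kWh/day × 28 days = 1999.2 kWh
First 500 kWh × $0.132 = $66.00
Next 700 kWh × $0.222 = $155.40
Remaining 799.2 kWh × $0.284 = $226.97
Energy charge = $448.37; + service $11.93 = $460.30 ≈ $460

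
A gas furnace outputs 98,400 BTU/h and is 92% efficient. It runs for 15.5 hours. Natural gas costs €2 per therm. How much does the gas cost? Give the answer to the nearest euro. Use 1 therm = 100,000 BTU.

Heat delivered = 98,400 BTU/h × 15.5 h = 1,525,200 BTU
Gas input = 1,525,200 / 0.92 = 1,657,826 BTU
= 1,657,826 / 100,000 = 16.58 therm
Cost = 16.58 × €2/therm = €33.16 ≈ €33

€33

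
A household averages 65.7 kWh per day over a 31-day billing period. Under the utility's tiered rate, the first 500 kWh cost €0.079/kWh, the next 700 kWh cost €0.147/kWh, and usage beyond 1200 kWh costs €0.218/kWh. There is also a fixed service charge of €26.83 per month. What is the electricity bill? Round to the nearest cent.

€351.63

Usage = 65.7 kWh/day × 31 days = 2036.7 kWh
First 500 kWh × €0.079 = €39.50
Next 700 kWh × €0.147 = €102.90
Remaining 836.7 kWh × €0.218 = €182.40
Energy charge = €324.80; + service €26.83 = €351.63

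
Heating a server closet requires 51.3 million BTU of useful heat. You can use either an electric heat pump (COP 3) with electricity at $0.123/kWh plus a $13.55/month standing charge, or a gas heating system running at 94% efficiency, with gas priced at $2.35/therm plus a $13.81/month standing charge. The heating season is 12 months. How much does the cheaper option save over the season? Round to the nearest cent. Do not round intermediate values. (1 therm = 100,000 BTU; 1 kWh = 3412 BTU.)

$669.18

Heat load = 51.3 × 10⁶ BTU = 51,300,000 BTU
Gas: input = 51,300,000 / 0.94 = 54,574,468 BTU = 545.7 therm → 545.7 × $2.35 = $1,282.50; + 12 × $13.81 standing = $1,448.22
Heat pump: 51,300,000 BTU / 3412 = 15,040 kWh heat; / 3 = 5,012 kWh in → × $0.123 = $616.44; + 12 × $13.55 standing = $779.04
Difference = |$1,448.22 − $779.04| = $669.18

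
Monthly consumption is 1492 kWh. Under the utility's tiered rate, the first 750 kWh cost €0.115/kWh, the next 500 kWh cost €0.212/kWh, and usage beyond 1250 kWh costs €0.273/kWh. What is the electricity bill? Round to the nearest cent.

First 750 kWh × €0.115 = €86.25
Next 500 kWh × €0.212 = €106.00
Remaining 242 kWh × €0.273 = €66.07
Total = €258.32

€258.32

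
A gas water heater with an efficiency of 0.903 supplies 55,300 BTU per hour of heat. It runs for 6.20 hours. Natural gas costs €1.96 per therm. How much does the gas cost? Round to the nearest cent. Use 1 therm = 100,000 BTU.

Heat delivered = 55,300 BTU/h × 6.20 h = 342,860 BTU
Gas input = 342,860 / 0.903 = 379,690 BTU
= 379,690 / 100,000 = 3.797 therm
Cost = 3.797 × €1.96/therm = €7.44

€7.44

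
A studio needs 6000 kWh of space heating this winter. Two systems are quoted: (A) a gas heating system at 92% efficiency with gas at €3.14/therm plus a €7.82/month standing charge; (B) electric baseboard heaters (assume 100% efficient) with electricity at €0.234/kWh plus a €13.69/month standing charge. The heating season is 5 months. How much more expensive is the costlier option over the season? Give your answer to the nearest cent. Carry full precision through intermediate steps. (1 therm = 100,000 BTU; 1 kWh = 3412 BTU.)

Heat load = 6000 kWh × 3412 = 20,472,000 BTU
Gas: input = 20,472,000 / 0.92 = 22,252,174 BTU = 222.5 therm → 222.5 × €3.14 = €698.72; + 5 × €7.82 standing = €737.82
Electric: 20,472,000 BTU / 3412 = 6,000 kWh → × €0.234 = €1,404.00; + 5 × €13.69 standing = €1,472.45
Difference = |€737.82 − €1,472.45| = €734.63

€734.63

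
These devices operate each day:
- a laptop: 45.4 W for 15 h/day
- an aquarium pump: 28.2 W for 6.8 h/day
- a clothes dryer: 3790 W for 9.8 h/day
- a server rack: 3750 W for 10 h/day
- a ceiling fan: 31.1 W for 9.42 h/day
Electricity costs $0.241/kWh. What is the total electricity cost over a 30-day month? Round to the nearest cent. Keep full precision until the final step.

laptop: 45.4 W × 15 h × 30 d = 20,430 Wh = 20.43 kWh
aquarium pump: 28.2 W × 6.8 h × 30 d = 5,753 Wh = 5.753 kWh
clothes dryer: 3790 W × 9.8 h × 30 d = 1,114,260 Wh = 1,114 kWh
server rack: 3750 W × 10 h × 30 d = 1,125,000 Wh = 1,125 kWh
ceiling fan: 31.1 W × 9.42 h × 30 d = 8,789 Wh = 8.789 kWh
Total energy = 20.43 + 5.753 + 1,114 + 1,125 + 8.789 = 2,274 kWh
Cost = 2,274 kWh × $0.241 = $548.09

$548.09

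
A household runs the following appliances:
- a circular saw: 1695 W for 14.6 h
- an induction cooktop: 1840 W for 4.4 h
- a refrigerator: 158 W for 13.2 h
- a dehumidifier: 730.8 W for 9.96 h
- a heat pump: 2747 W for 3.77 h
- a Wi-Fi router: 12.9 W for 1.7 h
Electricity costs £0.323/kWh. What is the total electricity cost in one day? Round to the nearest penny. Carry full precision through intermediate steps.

circular saw: 1695 W × 14.6 h = 24,747 Wh = 24.75 kWh
induction cooktop: 1840 W × 4.4 h = 8,096 Wh = 8.096 kWh
refrigerator: 158 W × 13.2 h = 2,086 Wh = 2.086 kWh
dehumidifier: 730.8 W × 9.96 h = 7,279 Wh = 7.279 kWh
heat pump: 2747 W × 3.77 h = 10,356 Wh = 10.36 kWh
Wi-Fi router: 12.9 W × 1.7 h = 22 Wh = 0.02193 kWh
Total energy = 24.75 + 8.096 + 2.086 + 7.279 + 10.36 + 0.02193 = 52.59 kWh
Cost = 52.59 kWh × £0.323 = £16.99

£16.99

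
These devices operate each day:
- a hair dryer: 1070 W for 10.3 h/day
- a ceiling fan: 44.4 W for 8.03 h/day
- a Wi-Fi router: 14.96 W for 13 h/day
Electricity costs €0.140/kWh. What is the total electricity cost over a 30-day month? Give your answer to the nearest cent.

€48.60

hair dryer: 1070 W × 10.3 h × 30 d = 330,630 Wh = 330.6 kWh
ceiling fan: 44.4 W × 8.03 h × 30 d = 10,696 Wh = 10.7 kWh
Wi-Fi router: 14.96 W × 13 h × 30 d = 5,834 Wh = 5.834 kWh
Total energy = 330.6 + 10.7 + 5.834 = 347.2 kWh
Cost = 347.2 kWh × €0.140 = €48.60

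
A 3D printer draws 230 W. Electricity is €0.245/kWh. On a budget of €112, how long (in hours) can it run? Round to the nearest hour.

1988 h

Energy budget = €112 / €0.245 per kWh = 457.1 kWh = 457,143 Wh
Runtime = 457,143 Wh / 230 W = 1,988 h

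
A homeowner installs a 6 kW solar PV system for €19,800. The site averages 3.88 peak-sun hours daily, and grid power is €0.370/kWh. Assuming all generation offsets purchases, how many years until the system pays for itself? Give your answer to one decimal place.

Daily generation = 6 kW × 3.88 h = 23.28 kWh
Annual generation = 23.28 × 365 = 8497.2 kWh
Annual savings = 8497.2 × €0.370 = €3,143.96
Payback = €19,800 / €3,143.96 = 6.3 years

6.3 years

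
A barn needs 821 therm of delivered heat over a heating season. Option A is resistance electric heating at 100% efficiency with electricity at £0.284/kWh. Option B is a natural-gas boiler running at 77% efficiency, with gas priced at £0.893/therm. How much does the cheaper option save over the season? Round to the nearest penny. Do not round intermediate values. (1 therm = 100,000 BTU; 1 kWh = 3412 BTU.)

Heat load = 821 therm × 100,000 = 82,100,000 BTU
Gas: input = 82,100,000 / 0.77 = 106,623,377 BTU = 1,066 therm → 1,066 × £0.893 = £952.15
Electric: 82,100,000 BTU / 3412 = 24,060 kWh → × £0.284 = £6,833.65
Difference = |£952.15 − £6,833.65| = £5,881.50

£5881.50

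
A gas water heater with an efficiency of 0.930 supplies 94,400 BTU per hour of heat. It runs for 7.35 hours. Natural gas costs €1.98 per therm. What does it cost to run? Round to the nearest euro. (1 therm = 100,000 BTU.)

Heat delivered = 94,400 BTU/h × 7.35 h = 693,840 BTU
Gas input = 693,840 / 0.930 = 746,065 BTU
= 746,065 / 100,000 = 7.461 therm
Cost = 7.461 × €1.98/therm = €14.77 ≈ €15

€15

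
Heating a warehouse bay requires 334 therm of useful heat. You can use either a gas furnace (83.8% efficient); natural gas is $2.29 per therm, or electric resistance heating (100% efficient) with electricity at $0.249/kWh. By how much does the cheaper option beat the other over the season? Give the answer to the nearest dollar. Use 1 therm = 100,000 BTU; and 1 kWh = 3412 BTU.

$1525

Heat load = 334 therm × 100,000 = 33,400,000 BTU
Gas: input = 33,400,000 / 0.838 = 39,856,802 BTU = 398.6 therm → 398.6 × $2.29 = $912.72
Electric: 33,400,000 BTU / 3412 = 9,789 kWh → × $0.249 = $2,437.46
Difference = |$912.72 − $2,437.46| = $1,524.74 ≈ $1525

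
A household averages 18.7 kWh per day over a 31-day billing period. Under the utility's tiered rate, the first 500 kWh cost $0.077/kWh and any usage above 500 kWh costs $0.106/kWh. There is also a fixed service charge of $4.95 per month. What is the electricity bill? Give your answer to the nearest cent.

$51.90

Usage = 18.7 kWh/day × 31 days = 579.7 kWh
First 500 kWh × $0.077 = $38.50
Remaining 79.7 kWh × $0.106 = $8.45
Energy charge = $46.95; + service $4.95 = $51.90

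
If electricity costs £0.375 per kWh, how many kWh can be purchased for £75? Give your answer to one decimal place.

£75 / £0.375 per kWh = 200 kWh

200.0 kWh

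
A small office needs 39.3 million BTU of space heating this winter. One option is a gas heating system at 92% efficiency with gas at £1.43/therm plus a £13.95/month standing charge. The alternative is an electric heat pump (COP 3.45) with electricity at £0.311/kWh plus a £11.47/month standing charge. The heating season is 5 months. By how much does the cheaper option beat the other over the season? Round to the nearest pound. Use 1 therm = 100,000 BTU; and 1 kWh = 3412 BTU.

Heat load = 39.3 × 10⁶ BTU = 39,300,000 BTU
Gas: input = 39,300,000 / 0.92 = 42,717,391 BTU = 427.2 therm → 427.2 × £1.43 = £610.86; + 5 × £13.95 standing = £680.61
Heat pump: 39,300,000 BTU / 3412 = 11,520 kWh heat; / 3.45 = 3,339 kWh in → × £0.311 = £1,038.30; + 5 × £11.47 standing = £1,095.65
Difference = |£680.61 − £1,095.65| = £415.05 ≈ £415

£415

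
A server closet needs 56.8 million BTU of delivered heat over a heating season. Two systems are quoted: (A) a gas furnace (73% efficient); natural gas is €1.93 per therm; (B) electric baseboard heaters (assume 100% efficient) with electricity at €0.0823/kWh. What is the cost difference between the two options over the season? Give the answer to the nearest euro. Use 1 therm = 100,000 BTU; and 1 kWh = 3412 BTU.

€132

Heat load = 56.8 × 10⁶ BTU = 56,800,000 BTU
Gas: input = 56,800,000 / 0.73 = 77,808,219 BTU = 778.1 therm → 778.1 × €1.93 = €1,501.70
Electric: 56,800,000 BTU / 3412 = 16,650 kWh → × €0.0823 = €1,370.06
Difference = |€1,501.70 − €1,370.06| = €131.64 ≈ €132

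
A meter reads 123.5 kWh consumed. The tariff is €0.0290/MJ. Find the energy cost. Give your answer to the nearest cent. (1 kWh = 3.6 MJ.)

€12.89

123.5 kWh × (3.6 MJ/kWh) = 444.6 MJ
Cost = 444.6 MJ × €0.0290/MJ = €12.89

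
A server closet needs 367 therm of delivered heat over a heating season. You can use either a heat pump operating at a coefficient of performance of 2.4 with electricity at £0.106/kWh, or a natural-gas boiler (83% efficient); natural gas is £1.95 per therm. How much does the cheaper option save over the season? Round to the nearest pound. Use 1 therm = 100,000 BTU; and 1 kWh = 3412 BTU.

£387

Heat load = 367 therm × 100,000 = 36,700,000 BTU
Gas: input = 36,700,000 / 0.83 = 44,216,867 BTU = 442.2 therm → 442.2 × £1.95 = £862.23
Heat pump: 36,700,000 BTU / 3412 = 10,760 kWh heat; / 2.4 = 4,482 kWh in → × £0.106 = £475.06
Difference = |£862.23 − £475.06| = £387.17 ≈ £387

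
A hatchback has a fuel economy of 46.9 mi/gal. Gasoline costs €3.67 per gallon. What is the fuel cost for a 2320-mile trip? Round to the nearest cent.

€181.54

Fuel = 2320 mi / 46.9 mpg = 49.47 gal
Cost = 49.47 gal × €3.67/gal = €181.54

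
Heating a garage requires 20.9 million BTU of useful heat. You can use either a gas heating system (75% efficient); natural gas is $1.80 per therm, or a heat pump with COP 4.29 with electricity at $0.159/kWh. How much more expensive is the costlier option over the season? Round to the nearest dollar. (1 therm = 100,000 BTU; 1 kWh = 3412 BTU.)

$275

Heat load = 20.9 × 10⁶ BTU = 20,900,000 BTU
Gas: input = 20,900,000 / 0.75 = 27,866,667 BTU = 278.7 therm → 278.7 × $1.80 = $501.60
Heat pump: 20,900,000 BTU / 3412 = 6,125 kWh heat; / 4.29 = 1,428 kWh in → × $0.159 = $227.03
Difference = |$501.60 − $227.03| = $274.57 ≈ $275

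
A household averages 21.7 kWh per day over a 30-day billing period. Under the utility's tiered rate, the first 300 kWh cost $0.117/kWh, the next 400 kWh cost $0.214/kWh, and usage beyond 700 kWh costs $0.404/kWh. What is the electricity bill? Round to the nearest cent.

Usage = 21.7 kWh/day × 30 days = 651 kWh
First 300 kWh × $0.117 = $35.10
Next 351 kWh × $0.214 = $75.11
Remaining tier: 0 kWh (not reached)
Total = $110.21

$110.21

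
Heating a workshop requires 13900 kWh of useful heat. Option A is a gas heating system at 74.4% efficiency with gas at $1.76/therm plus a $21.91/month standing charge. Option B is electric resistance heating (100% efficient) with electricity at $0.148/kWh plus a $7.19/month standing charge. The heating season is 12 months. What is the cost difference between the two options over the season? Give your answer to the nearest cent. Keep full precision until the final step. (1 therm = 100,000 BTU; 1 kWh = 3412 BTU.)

$758.64

Heat load = 13900 kWh × 3412 = 47,426,800 BTU
Gas: input = 47,426,800 / 0.744 = 63,745,699 BTU = 637.5 therm → 637.5 × $1.76 = $1,121.92; + 12 × $21.91 standing = $1,384.84
Electric: 47,426,800 BTU / 3412 = 13,900 kWh → × $0.148 = $2,057.20; + 12 × $7.19 standing = $2,143.48
Difference = |$1,384.84 − $2,143.48| = $758.64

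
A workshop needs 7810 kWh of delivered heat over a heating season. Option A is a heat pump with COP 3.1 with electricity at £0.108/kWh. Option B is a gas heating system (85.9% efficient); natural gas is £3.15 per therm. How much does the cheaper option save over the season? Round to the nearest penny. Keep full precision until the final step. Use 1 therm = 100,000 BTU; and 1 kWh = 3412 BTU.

£705.10

Heat load = 7810 kWh × 3412 = 26,647,720 BTU
Gas: input = 26,647,720 / 0.859 = 31,021,793 BTU = 310.2 therm → 310.2 × £3.15 = £977.19
Heat pump: 26,647,720 BTU / 3412 = 7,810 kWh heat; / 3.1 = 2,519 kWh in → × £0.108 = £272.09
Difference = |£977.19 − £272.09| = £705.10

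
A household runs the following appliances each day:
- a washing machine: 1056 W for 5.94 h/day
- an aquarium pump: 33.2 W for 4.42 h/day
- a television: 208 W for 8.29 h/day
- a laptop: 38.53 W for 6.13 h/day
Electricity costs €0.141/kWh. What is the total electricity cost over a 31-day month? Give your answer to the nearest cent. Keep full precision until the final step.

€36.63

washing machine: 1056 W × 5.94 h × 31 d = 194,452 Wh = 194.5 kWh
aquarium pump: 33.2 W × 4.42 h × 31 d = 4,549 Wh = 4.549 kWh
television: 208 W × 8.29 h × 31 d = 53,454 Wh = 53.45 kWh
laptop: 38.53 W × 6.13 h × 31 d = 7,322 Wh = 7.322 kWh
Total energy = 194.5 + 4.549 + 53.45 + 7.322 = 259.8 kWh
Cost = 259.8 kWh × €0.141 = €36.63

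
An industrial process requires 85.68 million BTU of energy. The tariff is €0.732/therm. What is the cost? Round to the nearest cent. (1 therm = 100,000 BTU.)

€627.18

85.68 million BTU × (10 therm/million BTU) = 856.8 therm
Cost = 856.8 therm × €0.732/therm = €627.18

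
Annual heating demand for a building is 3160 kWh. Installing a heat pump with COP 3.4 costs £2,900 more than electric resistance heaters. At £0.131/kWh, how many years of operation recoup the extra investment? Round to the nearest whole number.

10 years

Resistance: 3160 kWh × £0.131 = £413.96/yr
Heat pump: 3160 / 3.4 = 929.4 kWh in → × £0.131 = £121.75/yr
Annual savings = £292.21
Payback = £2,900 / £292.21 = 9.92 years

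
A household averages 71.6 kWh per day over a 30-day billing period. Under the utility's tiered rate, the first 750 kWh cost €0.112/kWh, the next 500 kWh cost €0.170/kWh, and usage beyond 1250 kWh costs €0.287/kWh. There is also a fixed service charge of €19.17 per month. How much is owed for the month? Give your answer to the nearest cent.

€445.90

Usage = 71.6 kWh/day × 30 days = 2148 kWh
First 750 kWh × €0.112 = €84.00
Next 500 kWh × €0.170 = €85.00
Remaining 898 kWh × €0.287 = €257.73
Energy charge = €426.73; + service €19.17 = €445.90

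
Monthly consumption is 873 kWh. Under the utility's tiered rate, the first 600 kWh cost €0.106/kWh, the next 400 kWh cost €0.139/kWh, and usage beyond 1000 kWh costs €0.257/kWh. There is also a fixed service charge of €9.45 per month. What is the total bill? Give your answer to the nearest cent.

First 600 kWh × €0.106 = €63.60
Next 273 kWh × €0.139 = €37.95
Remaining tier: 0 kWh (not reached)
Energy charge = €101.55; + service €9.45 = €111.00

€111.00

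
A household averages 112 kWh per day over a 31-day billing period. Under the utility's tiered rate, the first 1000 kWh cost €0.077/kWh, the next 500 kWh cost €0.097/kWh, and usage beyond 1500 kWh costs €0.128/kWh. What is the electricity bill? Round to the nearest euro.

€378

Usage = 112 kWh/day × 31 days = 3472 kWh
First 1000 kWh × €0.077 = €77.00
Next 500 kWh × €0.097 = €48.50
Remaining 1972 kWh × €0.128 = €252.42
Total = €377.92 ≈ €378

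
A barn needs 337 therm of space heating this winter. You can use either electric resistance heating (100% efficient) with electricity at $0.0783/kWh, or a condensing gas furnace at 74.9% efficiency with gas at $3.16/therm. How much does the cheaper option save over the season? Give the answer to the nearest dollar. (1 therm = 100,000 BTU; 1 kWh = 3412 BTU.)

Heat load = 337 therm × 100,000 = 33,700,000 BTU
Gas: input = 33,700,000 / 0.749 = 44,993,324 BTU = 449.9 therm → 449.9 × $3.16 = $1,421.79
Electric: 33,700,000 BTU / 3412 = 9,877 kWh → × $0.0783 = $773.36
Difference = |$1,421.79 − $773.36| = $648.43 ≈ $648

$648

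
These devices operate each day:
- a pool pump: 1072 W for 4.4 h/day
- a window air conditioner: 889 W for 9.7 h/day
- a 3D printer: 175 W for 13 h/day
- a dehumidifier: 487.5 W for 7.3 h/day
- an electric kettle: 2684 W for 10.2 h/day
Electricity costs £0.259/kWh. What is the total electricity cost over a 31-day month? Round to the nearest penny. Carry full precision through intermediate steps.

£373.76

pool pump: 1072 W × 4.4 h × 31 d = 146,221 Wh = 146.2 kWh
window air conditioner: 889 W × 9.7 h × 31 d = 267,322 Wh = 267.3 kWh
3D printer: 175 W × 13 h × 31 d = 70,525 Wh = 70.53 kWh
dehumidifier: 487.5 W × 7.3 h × 31 d = 110,321 Wh = 110.3 kWh
electric kettle: 2684 W × 10.2 h × 31 d = 848,681 Wh = 848.7 kWh
Total energy = 146.2 + 267.3 + 70.53 + 110.3 + 848.7 = 1,443 kWh
Cost = 1,443 kWh × £0.259 = £373.76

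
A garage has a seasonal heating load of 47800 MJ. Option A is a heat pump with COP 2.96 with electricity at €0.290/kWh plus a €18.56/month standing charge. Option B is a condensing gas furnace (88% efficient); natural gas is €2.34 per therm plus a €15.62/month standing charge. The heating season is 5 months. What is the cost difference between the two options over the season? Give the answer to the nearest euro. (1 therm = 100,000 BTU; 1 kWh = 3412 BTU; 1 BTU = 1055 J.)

Heat load = 47800 MJ = 47,800,000,000 J / 1055 = 45,308,057 BTU
Gas: input = 45,308,057 / 0.88 = 51,486,428 BTU = 514.9 therm → 514.9 × €2.34 = €1,204.78; + 5 × €15.62 standing = €1,282.88
Heat pump: 45,308,057 BTU / 3412 = 13,280 kWh heat; / 2.96 = 4,486 kWh in → × €0.290 = €1,300.99; + 5 × €18.56 standing = €1,393.79
Difference = |€1,282.88 − €1,393.79| = €110.90 ≈ €111

€111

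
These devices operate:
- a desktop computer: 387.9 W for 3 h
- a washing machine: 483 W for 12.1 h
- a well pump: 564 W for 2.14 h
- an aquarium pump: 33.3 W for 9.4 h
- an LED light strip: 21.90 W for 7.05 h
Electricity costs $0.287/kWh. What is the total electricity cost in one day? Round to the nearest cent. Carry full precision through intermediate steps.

$2.49

desktop computer: 387.9 W × 3 h = 1,164 Wh = 1.164 kWh
washing machine: 483 W × 12.1 h = 5,844 Wh = 5.844 kWh
well pump: 564 W × 2.14 h = 1,207 Wh = 1.207 kWh
aquarium pump: 33.3 W × 9.4 h = 313 Wh = 0.313 kWh
LED light strip: 21.90 W × 7.05 h = 154 Wh = 0.1544 kWh
Total energy = 1.164 + 5.844 + 1.207 + 0.313 + 0.1544 = 8.682 kWh
Cost = 8.682 kWh × $0.287 = $2.49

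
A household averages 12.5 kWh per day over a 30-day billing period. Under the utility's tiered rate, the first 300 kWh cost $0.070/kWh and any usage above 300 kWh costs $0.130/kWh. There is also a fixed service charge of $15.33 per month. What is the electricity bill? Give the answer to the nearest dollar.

$46

Usage = 12.5 kWh/day × 30 days = 375 kWh
First 300 kWh × $0.070 = $21.00
Remaining 75 kWh × $0.130 = $9.75
Energy charge = $30.75; + service $15.33 = $46.08 ≈ $46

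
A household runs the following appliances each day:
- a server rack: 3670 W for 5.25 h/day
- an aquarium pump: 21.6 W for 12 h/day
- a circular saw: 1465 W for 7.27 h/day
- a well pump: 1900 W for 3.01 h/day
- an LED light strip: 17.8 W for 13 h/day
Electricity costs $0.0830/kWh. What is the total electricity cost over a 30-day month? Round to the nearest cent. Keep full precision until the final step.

$89.96

server rack: 3670 W × 5.25 h × 30 d = 578,025 Wh = 578 kWh
aquarium pump: 21.6 W × 12 h × 30 d = 7,776 Wh = 7.776 kWh
circular saw: 1465 W × 7.27 h × 30 d = 319,516 Wh = 319.5 kWh
well pump: 1900 W × 3.01 h × 30 d = 171,570 Wh = 171.6 kWh
LED light strip: 17.8 W × 13 h × 30 d = 6,942 Wh = 6.942 kWh
Total energy = 578 + 7.776 + 319.5 + 171.6 + 6.942 = 1,084 kWh
Cost = 1,084 kWh × $0.0830 = $89.96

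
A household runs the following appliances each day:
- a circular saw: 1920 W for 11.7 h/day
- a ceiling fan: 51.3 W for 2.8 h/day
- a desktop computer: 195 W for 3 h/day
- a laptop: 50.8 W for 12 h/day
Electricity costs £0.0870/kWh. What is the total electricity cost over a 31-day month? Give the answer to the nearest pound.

circular saw: 1920 W × 11.7 h × 31 d = 696,384 Wh = 696.4 kWh
ceiling fan: 51.3 W × 2.8 h × 31 d = 4,453 Wh = 4.453 kWh
desktop computer: 195 W × 3 h × 31 d = 18,135 Wh = 18.14 kWh
laptop: 50.8 W × 12 h × 31 d = 18,898 Wh = 18.9 kWh
Total energy = 696.4 + 4.453 + 18.14 + 18.9 = 737.9 kWh
Cost = 737.9 kWh × £0.0870 = £64.19 ≈ £64

£64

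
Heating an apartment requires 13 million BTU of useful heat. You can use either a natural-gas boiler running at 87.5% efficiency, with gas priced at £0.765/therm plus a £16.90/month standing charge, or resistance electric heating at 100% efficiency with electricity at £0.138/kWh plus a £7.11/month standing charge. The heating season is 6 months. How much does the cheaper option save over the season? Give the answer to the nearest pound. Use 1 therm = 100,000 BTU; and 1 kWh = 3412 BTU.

Heat load = 13 × 10⁶ BTU = 13,000,000 BTU
Gas: input = 13,000,000 / 0.875 = 14,857,143 BTU = 148.6 therm → 148.6 × £0.765 = £113.66; + 6 × £16.90 standing = £215.06
Electric: 13,000,000 BTU / 3412 = 3,810 kWh → × £0.138 = £525.79; + 6 × £7.11 standing = £568.45
Difference = |£215.06 − £568.45| = £353.39 ≈ £353

£353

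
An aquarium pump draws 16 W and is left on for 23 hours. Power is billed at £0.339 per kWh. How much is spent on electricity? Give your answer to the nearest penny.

£0.12

Energy = 16 W × 23 h = 368 Wh = 0.368 kWh
Cost = 0.368 kWh × £0.339/kWh = £0.12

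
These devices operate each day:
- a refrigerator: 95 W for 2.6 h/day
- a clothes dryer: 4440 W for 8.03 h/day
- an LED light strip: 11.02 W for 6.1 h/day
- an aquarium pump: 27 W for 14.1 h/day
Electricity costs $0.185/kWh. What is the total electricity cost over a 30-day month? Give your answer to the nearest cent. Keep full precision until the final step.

refrigerator: 95 W × 2.6 h × 30 d = 7,410 Wh = 7.41 kWh
clothes dryer: 4440 W × 8.03 h × 30 d = 1,069,596 Wh = 1,070 kWh
LED light strip: 11.02 W × 6.1 h × 30 d = 2,017 Wh = 2.017 kWh
aquarium pump: 27 W × 14.1 h × 30 d = 11,421 Wh = 11.42 kWh
Total energy = 7.41 + 1,070 + 2.017 + 11.42 = 1,090 kWh
Cost = 1,090 kWh × $0.185 = $201.73

$201.73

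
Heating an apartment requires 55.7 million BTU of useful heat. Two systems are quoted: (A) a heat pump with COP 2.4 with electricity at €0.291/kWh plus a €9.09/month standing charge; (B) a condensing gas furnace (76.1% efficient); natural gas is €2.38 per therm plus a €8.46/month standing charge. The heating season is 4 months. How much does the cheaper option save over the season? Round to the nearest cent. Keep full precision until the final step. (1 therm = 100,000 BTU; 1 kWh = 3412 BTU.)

Heat load = 55.7 × 10⁶ BTU = 55,700,000 BTU
Gas: input = 55,700,000 / 0.761 = 73,193,167 BTU = 731.9 therm → 731.9 × €2.38 = €1,742.00; + 4 × €8.46 standing = €1,775.84
Heat pump: 55,700,000 BTU / 3412 = 16,320 kWh heat; / 2.4 = 6,802 kWh in → × €0.291 = €1,979.37; + 4 × €9.09 standing = €2,015.73
Difference = |€1,775.84 − €2,015.73| = €239.90

€239.90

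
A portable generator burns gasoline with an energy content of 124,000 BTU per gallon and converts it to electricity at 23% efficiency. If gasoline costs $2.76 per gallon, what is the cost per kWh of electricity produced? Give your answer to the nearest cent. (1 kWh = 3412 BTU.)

$0.33

Electrical output per gallon = 124,000 BTU × 0.23 / 3412 BTU/kWh = 8.359 kWh
Cost per kWh = $2.76 / 8.359 kWh = $0.330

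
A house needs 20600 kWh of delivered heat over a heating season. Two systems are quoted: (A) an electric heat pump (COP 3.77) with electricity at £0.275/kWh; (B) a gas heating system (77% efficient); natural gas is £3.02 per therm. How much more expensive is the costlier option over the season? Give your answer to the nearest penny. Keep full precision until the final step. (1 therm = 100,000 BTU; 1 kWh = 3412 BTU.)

Heat load = 20600 kWh × 3412 = 70,287,200 BTU
Gas: input = 70,287,200 / 0.77 = 91,282,078 BTU = 912.8 therm → 912.8 × £3.02 = £2,756.72
Heat pump: 70,287,200 BTU / 3412 = 20,600 kWh heat; / 3.77 = 5,464 kWh in → × £0.275 = £1,502.65
Difference = |£2,756.72 − £1,502.65| = £1,254.07

£1254.07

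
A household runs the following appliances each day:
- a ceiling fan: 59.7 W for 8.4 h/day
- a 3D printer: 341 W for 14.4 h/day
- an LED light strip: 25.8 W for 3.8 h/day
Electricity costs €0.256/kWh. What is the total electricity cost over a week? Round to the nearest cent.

€9.87

ceiling fan: 59.7 W × 8.4 h × 7 d = 3,510 Wh = 3.51 kWh
3D printer: 341 W × 14.4 h × 7 d = 34,373 Wh = 34.37 kWh
LED light strip: 25.8 W × 3.8 h × 7 d = 686 Wh = 0.6863 kWh
Total energy = 3.51 + 34.37 + 0.6863 = 38.57 kWh
Cost = 38.57 kWh × €0.256 = €9.87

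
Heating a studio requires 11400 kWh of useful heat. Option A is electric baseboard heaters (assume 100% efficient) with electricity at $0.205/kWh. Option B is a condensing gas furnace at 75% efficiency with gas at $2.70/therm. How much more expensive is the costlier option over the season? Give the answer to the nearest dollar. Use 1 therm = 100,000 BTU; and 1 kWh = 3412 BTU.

Heat load = 11400 kWh × 3412 = 38,896,800 BTU
Gas: input = 38,896,800 / 0.75 = 51,862,400 BTU = 518.6 therm → 518.6 × $2.70 = $1,400.28
Electric: 38,896,800 BTU / 3412 = 11,400 kWh → × $0.205 = $2,337.00
Difference = |$1,400.28 − $2,337.00| = $936.72 ≈ $937

$937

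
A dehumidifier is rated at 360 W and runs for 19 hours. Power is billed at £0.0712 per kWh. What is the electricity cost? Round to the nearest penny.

£0.49

Energy = 360 W × 19 h = 6,840 Wh = 6.84 kWh
Cost = 6.84 kWh × £0.0712/kWh = £0.49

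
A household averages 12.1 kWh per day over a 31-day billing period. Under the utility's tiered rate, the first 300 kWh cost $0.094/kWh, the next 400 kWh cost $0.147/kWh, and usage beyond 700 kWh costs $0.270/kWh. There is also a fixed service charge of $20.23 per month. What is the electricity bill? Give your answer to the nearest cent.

Usage = 12.1 kWh/day × 31 days = 375.1 kWh
First 300 kWh × $0.094 = $28.20
Next 75.1 kWh × $0.147 = $11.04
Remaining tier: 0 kWh (not reached)
Energy charge = $39.24; + service $20.23 = $59.47

$59.47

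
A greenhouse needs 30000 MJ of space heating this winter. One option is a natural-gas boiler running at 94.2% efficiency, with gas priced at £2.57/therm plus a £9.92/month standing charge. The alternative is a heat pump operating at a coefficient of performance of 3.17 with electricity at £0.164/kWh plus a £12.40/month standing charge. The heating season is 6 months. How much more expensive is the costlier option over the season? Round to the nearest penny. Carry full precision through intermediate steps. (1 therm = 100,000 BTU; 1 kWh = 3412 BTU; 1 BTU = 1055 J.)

Heat load = 30000 MJ = 30,000,000,000 J / 1055 = 28,436,019 BTU
Gas: input = 28,436,019 / 0.942 = 30,186,857 BTU = 301.9 therm → 301.9 × £2.57 = £775.80; + 6 × £9.92 standing = £835.32
Heat pump: 28,436,019 BTU / 3412 = 8,334 kWh heat; / 3.17 = 2,629 kWh in → × £0.164 = £431.17; + 6 × £12.40 standing = £505.57
Difference = |£835.32 − £505.57| = £329.76

£329.76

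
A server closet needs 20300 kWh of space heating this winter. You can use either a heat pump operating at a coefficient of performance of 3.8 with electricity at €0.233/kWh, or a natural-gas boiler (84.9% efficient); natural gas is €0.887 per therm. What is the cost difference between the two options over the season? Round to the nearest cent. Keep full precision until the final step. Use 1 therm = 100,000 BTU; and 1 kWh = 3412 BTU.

Heat load = 20300 kWh × 3412 = 69,263,600 BTU
Gas: input = 69,263,600 / 0.849 = 81,582,568 BTU = 815.8 therm → 815.8 × €0.887 = €723.64
Heat pump: 69,263,600 BTU / 3412 = 20,300 kWh heat; / 3.8 = 5,342 kWh in → × €0.233 = €1,244.71
Difference = |€723.64 − €1,244.71| = €521.07

€521.07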